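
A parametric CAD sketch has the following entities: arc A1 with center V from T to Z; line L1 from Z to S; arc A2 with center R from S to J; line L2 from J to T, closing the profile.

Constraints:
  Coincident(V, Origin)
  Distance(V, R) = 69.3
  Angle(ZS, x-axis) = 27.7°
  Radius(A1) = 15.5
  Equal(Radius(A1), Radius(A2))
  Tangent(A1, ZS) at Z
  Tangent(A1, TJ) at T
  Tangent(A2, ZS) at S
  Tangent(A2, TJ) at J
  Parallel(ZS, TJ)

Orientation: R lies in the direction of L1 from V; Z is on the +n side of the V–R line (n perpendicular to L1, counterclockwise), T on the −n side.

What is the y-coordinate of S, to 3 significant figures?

45.9

The slot axis is L1's direction at 27.7°, so u = (cos 27.7°, sin 27.7°) = (0.885, 0.465) and n = (−sin 27.7°, cos 27.7°) = (-0.465, 0.885). V is at the origin and R lies 69.3 along u from V, so R = 69.3·u = (61.4, 32.2). Tangency of A1 to both parallel lines with radius 15.5 puts Z and T at V ± 15.5·n: Z = (-7.21, 13.7), T = (7.21, -13.7). Equal radii place S and J the same way about R: S = R + 15.5·n = (54.2, 45.9), J = R − 15.5·n = (68.6, 18.5). So S.y = 45.9.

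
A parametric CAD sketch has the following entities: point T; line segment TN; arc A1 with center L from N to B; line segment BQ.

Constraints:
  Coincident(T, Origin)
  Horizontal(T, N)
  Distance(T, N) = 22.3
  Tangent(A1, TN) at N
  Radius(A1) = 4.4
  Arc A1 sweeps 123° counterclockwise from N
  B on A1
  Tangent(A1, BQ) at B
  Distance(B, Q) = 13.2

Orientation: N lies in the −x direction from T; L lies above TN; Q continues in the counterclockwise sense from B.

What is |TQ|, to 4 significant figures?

31.38

T is at the origin; T and N share the same y with |TN| = 22.3 and N on the −x side, so N = (-22.30, 0.000). The tangent condition forces LN to be normal to TN, so L = N + (0, 4.4) = (-22.30, 4.400). On A1, N sits at bearing -90° from L; a 123° counterclockwise sweep puts B at bearing 33°, so B = L + 4.4·(cos 33°, sin 33°) = (-18.61, 6.796). Since A1 is tangent to BQ there, LB ⟂ BQ, so BQ runs along (−sin 33°, cos 33°); with |BQ| = 13.2, Q = (-25.80, 17.87). Then |TQ| = |Q − T| = 31.38.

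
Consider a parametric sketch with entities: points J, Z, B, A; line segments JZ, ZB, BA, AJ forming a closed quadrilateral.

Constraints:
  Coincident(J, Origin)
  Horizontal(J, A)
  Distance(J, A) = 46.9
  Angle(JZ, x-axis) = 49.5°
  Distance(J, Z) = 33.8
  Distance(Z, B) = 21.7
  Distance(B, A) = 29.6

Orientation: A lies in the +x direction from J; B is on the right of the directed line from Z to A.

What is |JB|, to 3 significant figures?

18.2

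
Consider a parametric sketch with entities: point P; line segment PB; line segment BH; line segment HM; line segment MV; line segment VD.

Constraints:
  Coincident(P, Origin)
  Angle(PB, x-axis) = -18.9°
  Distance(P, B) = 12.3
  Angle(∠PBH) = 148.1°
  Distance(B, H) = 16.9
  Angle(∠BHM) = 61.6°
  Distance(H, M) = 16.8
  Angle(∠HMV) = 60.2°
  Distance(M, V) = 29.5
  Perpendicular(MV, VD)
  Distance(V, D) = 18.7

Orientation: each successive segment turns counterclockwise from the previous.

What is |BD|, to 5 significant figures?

22.173

P is at the origin; PB runs at -18.9° with length 12.3, so B = (11.637, -3.9842). ∠PBH = 148.1° gives BH at 13.000° from the x-axis; with |BH| = 16.9, H = (28.104, -0.18251). ∠BHM = 61.6° gives HM at 131.40° from the x-axis; with |HM| = 16.8, M = (16.994, 12.419). ∠HMV = 60.2° gives MV at -108.80° from the x-axis; with |MV| = 29.5, V = (7.4868, -15.507). MV is perpendicular to VD, so VD runs at -18.800°; with |VD| = 18.7, D = (25.189, -21.533). Then |BD| = |D − B| = 22.173.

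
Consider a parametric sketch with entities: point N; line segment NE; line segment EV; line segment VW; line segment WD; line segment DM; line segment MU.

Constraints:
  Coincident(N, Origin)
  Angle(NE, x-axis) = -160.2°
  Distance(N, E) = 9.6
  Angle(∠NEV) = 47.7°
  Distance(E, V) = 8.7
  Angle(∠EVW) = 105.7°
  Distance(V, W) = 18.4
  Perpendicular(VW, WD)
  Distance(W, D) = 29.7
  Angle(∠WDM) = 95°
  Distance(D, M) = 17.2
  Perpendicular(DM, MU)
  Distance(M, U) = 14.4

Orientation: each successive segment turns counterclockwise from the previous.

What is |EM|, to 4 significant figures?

23.11

N is at the origin; NE runs at -160.2° with length 9.6, so E = (-9.032, -3.252). ∠NEV = 47.7° gives EV at -27.90° from the x-axis; with |EV| = 8.7, V = (-1.344, -7.323). ∠EVW = 105.7° gives VW at 46.40° from the x-axis; with |VW| = 18.4, W = (11.35, 6.002). The perpendicularity gives WD at right angles to VW, so WD runs at 136.4°; with |WD| = 29.7, D = (-10.16, 26.48). ∠WDM = 95.0° gives DM at -138.6° from the x-axis; with |DM| = 17.2, M = (-23.06, 15.11). Then |EM| = |M − E| = 23.11.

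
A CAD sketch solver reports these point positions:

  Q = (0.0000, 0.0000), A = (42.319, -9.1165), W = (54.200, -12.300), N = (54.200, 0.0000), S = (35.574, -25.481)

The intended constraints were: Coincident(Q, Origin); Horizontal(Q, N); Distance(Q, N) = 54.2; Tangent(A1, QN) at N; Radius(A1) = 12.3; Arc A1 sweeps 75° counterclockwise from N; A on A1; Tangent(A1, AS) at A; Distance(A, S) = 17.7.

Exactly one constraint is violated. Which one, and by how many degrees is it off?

Tangent(A1, AS) at A — off by 7.40°.

Q = (0.00, 0.00) ✓; Q.y = 0.00, N.y = 0.00 ✓; |QN| = 54.20 ✓; ∠(WN, NQ) = 90.00° ✓; |WN| = 12.30 ✓; bearing(W→A) − bearing(W→N) = 75.00° ✓; |WA| = 12.30 ✓; ∠(WA, AS) = 97.40° ✗; |AS| = 17.70 ✓.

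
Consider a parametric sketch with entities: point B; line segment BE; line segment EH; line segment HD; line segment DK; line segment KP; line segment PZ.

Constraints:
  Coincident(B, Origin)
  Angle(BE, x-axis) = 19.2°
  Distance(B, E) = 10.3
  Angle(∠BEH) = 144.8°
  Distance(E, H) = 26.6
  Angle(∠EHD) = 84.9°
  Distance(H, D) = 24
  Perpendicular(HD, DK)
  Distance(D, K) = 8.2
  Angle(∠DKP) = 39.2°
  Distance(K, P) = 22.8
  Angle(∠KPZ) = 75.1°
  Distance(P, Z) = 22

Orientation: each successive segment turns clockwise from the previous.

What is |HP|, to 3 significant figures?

13.5

B is at the origin; BE runs at 19.2° with length 10.3, so E = (9.73, 3.39). ∠BEH = 144.8° gives EH at -16.0° from the x-axis; with |EH| = 26.6, H = (35.3, -3.94). ∠EHD = 84.9° gives HD at -111° from the x-axis; with |HD| = 24.0, D = (26.7, -26.3). The perpendicularity gives DK at right angles to HD, so DK runs at 159°; with |DK| = 8.2, K = (19.0, -23.4). ∠DKP = 39.2° gives KP at 18.1° from the x-axis; with |KP| = 22.8, P = (40.7, -16.3). Then |HP| = |P − H| = 13.5.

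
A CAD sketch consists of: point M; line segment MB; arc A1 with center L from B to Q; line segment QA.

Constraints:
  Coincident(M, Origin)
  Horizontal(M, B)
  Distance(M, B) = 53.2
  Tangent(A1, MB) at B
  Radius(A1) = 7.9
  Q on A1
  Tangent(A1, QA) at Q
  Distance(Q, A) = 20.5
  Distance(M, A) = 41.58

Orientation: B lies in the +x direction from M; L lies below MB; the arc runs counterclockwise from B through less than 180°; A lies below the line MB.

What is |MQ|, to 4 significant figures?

46.62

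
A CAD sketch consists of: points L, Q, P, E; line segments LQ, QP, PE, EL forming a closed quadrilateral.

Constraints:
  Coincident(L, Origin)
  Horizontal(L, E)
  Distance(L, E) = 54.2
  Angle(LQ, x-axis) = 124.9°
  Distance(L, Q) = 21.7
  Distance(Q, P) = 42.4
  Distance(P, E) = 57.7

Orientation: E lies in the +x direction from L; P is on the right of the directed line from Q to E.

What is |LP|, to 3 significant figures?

22.4

Checks: |QP| = 42.40 ✓; |PE| = 57.70 ✓.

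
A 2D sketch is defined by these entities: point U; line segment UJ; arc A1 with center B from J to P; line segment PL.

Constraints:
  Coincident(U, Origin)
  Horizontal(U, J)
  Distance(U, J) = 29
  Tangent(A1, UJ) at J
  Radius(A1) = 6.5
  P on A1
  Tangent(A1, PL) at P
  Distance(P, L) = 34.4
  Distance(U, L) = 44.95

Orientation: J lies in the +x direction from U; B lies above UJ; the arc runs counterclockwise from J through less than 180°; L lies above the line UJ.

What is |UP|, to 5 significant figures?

36.080

Checks: |BP| = 6.500 ✓; ∠(BP, PL) = 90.00° ✓; |PL| = 34.40 ✓; |UL| = 44.95 ✓.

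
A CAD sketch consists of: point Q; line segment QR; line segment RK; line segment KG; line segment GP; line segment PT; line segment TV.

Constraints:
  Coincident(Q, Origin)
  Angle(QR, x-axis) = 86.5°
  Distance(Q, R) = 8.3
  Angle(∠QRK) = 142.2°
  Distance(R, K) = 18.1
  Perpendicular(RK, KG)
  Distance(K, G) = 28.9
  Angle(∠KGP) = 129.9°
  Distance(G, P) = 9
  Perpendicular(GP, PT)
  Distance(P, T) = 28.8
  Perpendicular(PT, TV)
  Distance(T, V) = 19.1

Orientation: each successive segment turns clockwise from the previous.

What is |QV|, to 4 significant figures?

14.72

Q is at the origin; QR runs at 86.5° with length 8.3, so R = (0.5067, 8.285). ∠QRK = 142.2° gives RK at 48.70° from the x-axis; with |RK| = 18.1, K = (12.45, 21.88). RK ⟂ KG, so KG runs at -41.30°; with |KG| = 28.9, G = (34.16, 2.808). ∠KGP = 129.9° gives GP at -91.40° from the x-axis; with |GP| = 9.0, P = (33.94, -6.189). GP is perpendicular to PT, so PT runs at 178.6°; with |PT| = 28.8, T = (5.153, -5.485). PT ⟂ TV, so TV runs at 88.60°; with |TV| = 19.1, V = (5.620, 13.61). Then |QV| = |V − Q| = 14.72.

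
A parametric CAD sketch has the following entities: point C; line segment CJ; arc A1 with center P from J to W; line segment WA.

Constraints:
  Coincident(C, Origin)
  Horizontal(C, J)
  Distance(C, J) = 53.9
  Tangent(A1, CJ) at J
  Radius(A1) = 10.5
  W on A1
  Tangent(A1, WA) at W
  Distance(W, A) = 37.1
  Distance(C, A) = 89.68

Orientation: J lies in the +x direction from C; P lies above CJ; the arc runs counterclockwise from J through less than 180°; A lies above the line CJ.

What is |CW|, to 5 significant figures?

63.222

C is at the origin; CJ is horizontal with |CJ| = 53.9 and J on the +x side, so J = (53.900, 0.0000). Tangency of A1 to CJ means the radius PJ is perpendicular to CJ, so P = J + (0, 10.5) = (53.900, 10.500). Since PW ⟂ WA (tangency), |PA| = √(10.5² + 37.1²) = 38.557 regardless of where W sits on A1. So A lies on both circle(C, 89.68) and circle(P, 38.557); the above-CJ intersection is A = (81.497, 37.428). W is the foot of the tangent from A: W = (63.002, 5.2658).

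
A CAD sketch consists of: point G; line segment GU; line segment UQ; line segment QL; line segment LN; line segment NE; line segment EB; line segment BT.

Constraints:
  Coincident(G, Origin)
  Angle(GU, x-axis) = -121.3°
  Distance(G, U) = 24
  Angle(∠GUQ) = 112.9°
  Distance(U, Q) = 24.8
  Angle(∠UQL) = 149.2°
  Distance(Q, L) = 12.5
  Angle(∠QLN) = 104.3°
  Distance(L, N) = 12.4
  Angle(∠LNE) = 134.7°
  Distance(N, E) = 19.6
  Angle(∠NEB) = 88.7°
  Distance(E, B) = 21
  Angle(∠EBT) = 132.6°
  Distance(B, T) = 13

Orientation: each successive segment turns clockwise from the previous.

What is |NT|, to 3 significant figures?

31.0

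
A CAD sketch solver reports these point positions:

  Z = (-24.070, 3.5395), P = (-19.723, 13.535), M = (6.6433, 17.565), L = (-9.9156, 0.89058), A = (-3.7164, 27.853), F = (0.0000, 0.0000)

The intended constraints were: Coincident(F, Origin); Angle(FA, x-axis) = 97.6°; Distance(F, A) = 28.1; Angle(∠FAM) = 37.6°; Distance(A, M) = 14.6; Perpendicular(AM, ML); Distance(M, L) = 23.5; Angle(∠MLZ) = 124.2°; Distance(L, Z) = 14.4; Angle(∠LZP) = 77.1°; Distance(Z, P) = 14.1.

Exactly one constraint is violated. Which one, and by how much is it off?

Distance(Z, P) = 14.1 — off by 3.20.

F = (0.00, 0.00) ✓; FA at 97.60° ✓; |FA| = 28.10 ✓; ∠FAM = 37.60° ✓; |AM| = 14.60 ✓; ∠(AM, ML) = 90.00° ✓; |ML| = 23.50 ✓; ∠MLZ = 124.2° ✓; |LZ| = 14.40 ✓; ∠LZP = 77.10° ✓; |ZP| = 10.90 ✗.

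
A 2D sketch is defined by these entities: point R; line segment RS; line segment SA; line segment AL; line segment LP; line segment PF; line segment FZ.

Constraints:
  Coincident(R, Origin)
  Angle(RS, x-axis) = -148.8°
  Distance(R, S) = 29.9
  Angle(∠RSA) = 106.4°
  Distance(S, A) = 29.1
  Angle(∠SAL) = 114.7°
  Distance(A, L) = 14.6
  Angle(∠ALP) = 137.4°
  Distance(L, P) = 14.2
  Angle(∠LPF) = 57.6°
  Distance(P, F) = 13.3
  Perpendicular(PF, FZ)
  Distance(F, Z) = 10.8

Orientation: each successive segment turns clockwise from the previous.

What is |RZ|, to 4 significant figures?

43.48

R is at the origin; RS runs at -148.8° with length 29.9, so S = (-25.58, -15.49). ∠RSA = 106.4° gives SA at 137.6° from the x-axis; with |SA| = 29.1, A = (-47.06, 4.133). ∠SAL = 114.7° gives AL at 72.30° from the x-axis; with |AL| = 14.6, L = (-42.63, 18.04). ∠ALP = 137.4° gives LP at 29.70° from the x-axis; with |LP| = 14.2, P = (-30.29, 25.08). ∠LPF = 57.6° gives PF at -92.70° from the x-axis; with |PF| = 13.3, F = (-30.92, 11.79). PF is perpendicular to FZ, so FZ runs at 177.3°; with |FZ| = 10.8, Z = (-41.71, 12.30). Then |RZ| = |Z − R| = 43.48.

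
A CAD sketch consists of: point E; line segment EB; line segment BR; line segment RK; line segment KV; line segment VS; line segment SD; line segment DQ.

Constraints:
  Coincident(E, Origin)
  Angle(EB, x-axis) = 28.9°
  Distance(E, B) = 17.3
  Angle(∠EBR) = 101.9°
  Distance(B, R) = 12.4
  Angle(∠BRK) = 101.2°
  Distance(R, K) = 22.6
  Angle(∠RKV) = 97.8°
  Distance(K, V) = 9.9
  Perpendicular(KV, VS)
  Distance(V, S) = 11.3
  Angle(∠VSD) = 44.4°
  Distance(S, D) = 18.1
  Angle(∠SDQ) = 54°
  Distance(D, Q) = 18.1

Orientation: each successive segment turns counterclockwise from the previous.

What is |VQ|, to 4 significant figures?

6.765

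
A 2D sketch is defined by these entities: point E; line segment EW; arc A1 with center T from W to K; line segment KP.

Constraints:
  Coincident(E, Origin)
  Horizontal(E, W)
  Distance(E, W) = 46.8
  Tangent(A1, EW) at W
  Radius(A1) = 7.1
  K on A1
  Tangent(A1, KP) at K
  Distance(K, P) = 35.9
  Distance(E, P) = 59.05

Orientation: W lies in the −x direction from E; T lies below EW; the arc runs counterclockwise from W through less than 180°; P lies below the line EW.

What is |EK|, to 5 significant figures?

54.284

Checks: |TK| = 7.100 ✓; ∠(TK, KP) = 90.00° ✓; |KP| = 35.90 ✓; |EP| = 59.05 ✓.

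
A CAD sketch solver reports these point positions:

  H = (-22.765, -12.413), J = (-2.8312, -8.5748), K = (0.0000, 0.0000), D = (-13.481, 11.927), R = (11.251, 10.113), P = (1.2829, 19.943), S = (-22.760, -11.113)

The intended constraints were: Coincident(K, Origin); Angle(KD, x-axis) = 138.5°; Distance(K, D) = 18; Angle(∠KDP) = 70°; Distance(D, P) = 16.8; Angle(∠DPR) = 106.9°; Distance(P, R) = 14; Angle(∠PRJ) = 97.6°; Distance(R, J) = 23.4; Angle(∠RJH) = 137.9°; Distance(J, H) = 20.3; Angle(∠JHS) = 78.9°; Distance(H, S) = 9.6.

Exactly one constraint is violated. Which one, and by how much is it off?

Distance(H, S) = 9.6 — off by 8.30.

K = (0.00, 0.00) ✓; KD at 138.5° ✓; |KD| = 18.00 ✓; ∠KDP = 70.00° ✓; |DP| = 16.80 ✓; ∠DPR = 106.9° ✓; |PR| = 14.00 ✓; ∠PRJ = 97.60° ✓; |RJ| = 23.40 ✓; ∠RJH = 137.9° ✓; |JH| = 20.30 ✓; ∠JHS = 78.88° ✓; |HS| = 1.300 ✗.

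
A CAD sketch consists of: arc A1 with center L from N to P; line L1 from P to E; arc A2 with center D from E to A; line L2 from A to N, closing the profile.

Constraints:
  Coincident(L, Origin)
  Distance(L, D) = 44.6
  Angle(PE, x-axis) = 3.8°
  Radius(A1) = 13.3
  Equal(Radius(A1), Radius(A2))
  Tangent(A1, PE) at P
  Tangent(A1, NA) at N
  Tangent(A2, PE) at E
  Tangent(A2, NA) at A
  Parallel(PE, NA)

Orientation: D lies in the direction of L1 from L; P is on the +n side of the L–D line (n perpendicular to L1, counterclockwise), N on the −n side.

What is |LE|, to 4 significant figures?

46.54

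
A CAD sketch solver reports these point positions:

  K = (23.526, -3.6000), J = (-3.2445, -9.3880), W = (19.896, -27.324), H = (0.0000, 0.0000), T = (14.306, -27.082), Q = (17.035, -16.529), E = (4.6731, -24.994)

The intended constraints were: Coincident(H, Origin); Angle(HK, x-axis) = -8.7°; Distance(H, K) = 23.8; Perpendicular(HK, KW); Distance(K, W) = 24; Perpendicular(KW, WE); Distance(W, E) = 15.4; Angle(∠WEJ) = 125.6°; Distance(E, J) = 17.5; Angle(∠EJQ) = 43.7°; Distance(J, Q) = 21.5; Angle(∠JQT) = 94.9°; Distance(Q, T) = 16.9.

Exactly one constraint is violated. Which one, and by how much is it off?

Distance(Q, T) = 16.9 — off by 6.00.

H = (0.00, 0.00) ✓; HK at -8.700° ✓; |HK| = 23.80 ✓; ∠(HK, KW) = 90.00° ✓; |KW| = 24.00 ✓; ∠(KW, WE) = 90.00° ✓; |WE| = 15.40 ✓; ∠WEJ = 125.6° ✓; |EJ| = 17.50 ✓; ∠EJQ = 43.70° ✓; |JQ| = 21.50 ✓; ∠JQT = 94.90° ✓; |QT| = 10.90 ✗.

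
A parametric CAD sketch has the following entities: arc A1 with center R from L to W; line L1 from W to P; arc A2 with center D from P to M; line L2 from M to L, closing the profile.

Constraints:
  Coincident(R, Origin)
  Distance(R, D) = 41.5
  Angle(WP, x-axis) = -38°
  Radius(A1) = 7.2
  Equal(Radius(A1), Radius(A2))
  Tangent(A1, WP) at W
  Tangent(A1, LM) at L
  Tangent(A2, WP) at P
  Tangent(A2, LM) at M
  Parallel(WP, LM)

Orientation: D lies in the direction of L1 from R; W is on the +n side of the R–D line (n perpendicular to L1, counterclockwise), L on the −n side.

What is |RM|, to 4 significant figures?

42.12

The slot axis is L1's direction at -38.0°, so u = (cos -38.0°, sin -38.0°) = (0.7880, -0.6157) and n = (−sin -38.0°, cos -38.0°) = (0.6157, 0.7880). R is at the origin and D lies 41.5 along u from R, so D = 41.5·u = (32.70, -25.55). Tangency of A1 to both parallel lines with radius 7.2 puts W and L at R ± 7.2·n: W = (4.433, 5.674), L = (-4.433, -5.674). Equal radii place P and M the same way about D: P = D + 7.2·n = (37.14, -19.88), M = D − 7.2·n = (28.27, -31.22). Then |RM| = |M − R| = 42.12.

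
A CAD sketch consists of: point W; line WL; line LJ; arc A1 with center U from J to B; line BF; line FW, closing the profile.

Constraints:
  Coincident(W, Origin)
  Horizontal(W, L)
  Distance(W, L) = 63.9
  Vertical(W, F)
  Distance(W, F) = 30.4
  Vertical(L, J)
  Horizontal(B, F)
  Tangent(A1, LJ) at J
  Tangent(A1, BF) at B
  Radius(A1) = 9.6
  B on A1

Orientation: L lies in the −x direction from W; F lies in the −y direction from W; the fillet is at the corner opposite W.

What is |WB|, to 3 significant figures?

62.2

The virtual corner opposite W is at (-63.9, -30.4). Tangency of A1 to LJ means the radius UJ is perpendicular to LJ and tangency of A1 to BF means the radius UB is perpendicular to BF, with radius 9.6, so the center U sits 9.6 in from both sides at U = (-54.3, -20.8). That places the tangent points at J = (-63.9, -20.8) on LJ and B = (-54.3, -30.4) on BF. Then |WB| = |B − W| = 62.2.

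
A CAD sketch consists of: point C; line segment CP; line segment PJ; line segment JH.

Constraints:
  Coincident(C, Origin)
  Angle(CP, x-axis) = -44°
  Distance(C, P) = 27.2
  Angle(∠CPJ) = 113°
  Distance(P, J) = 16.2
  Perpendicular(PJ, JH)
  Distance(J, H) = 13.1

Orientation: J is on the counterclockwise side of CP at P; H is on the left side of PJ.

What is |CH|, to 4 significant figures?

29.36

C is at the origin; CP runs at -44.0° with length 27.2, so P = 27.2·(cos -44.0°, sin -44.0°) = (19.57, -18.89). ∠CPJ = 113.0°, so PJ runs at -44.0° + (180° − 113.0°) = 23.00° from the x-axis; with |PJ| = 16.2, J = P + 16.2·(cos 23.00°, sin 23.00°) = (34.48, -12.56). The perpendicularity gives JH at right angles to PJ; with |JH| = 13.1 on the left of PJ, H = J + 13.1·(-0.3907, 0.9205) = (29.36, -0.5062). Then |CH| = |H − C| = 29.36.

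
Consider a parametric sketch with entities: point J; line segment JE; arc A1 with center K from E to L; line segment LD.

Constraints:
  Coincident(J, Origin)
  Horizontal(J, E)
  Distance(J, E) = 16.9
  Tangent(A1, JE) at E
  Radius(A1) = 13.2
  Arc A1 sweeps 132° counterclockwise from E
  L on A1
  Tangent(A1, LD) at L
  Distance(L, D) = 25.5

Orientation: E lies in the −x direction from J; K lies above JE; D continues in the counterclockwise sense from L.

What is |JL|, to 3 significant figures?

23.1

J is at the origin; J and E share the same y with |JE| = 16.9 and E on the −x side, so E = (-16.9, 0.00). The tangent condition forces KE to be normal to JE, so K = E + (0, 13.2) = (-16.9, 13.2). On A1, E sits at bearing -90° from K; a 132° counterclockwise sweep puts L at bearing 42°, so L = K + 13.2·(cos 42°, sin 42°) = (-7.09, 22.0). Then |JL| = |L − J| = 23.1.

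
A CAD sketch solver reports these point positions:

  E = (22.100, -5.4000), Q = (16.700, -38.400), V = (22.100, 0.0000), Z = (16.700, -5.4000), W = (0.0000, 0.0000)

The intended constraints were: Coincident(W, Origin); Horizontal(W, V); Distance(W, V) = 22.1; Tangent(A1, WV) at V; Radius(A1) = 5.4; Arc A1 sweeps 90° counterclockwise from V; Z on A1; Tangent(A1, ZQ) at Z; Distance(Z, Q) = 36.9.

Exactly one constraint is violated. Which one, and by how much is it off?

Distance(Z, Q) = 36.9 — off by 3.90.

W = (0.00, 0.00) ✓; W.y = 0.00, V.y = 0.00 ✓; |WV| = 22.10 ✓; ∠(EV, VW) = 90.00° ✓; |EV| = 5.400 ✓; bearing(E→Z) − bearing(E→V) = 90.00° ✓; |EZ| = 5.400 ✓; ∠(EZ, ZQ) = 90.00° ✓; |ZQ| = 33.00 ✗.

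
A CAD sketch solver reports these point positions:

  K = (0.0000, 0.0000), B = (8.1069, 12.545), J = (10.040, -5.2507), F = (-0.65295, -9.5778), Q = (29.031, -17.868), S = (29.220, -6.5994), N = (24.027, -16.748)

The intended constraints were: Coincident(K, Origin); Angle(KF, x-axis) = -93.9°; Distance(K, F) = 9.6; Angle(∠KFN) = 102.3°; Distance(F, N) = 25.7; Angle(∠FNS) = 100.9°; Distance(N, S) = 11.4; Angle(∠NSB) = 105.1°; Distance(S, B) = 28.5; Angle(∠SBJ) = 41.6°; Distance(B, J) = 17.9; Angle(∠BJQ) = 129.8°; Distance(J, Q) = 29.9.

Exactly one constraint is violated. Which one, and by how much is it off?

Distance(J, Q) = 29.9 — off by 7.10.

K = (0.00, 0.00) ✓; KF at -93.90° ✓; |KF| = 9.600 ✓; ∠KFN = 102.3° ✓; |FN| = 25.70 ✓; ∠FNS = 100.9° ✓; |NS| = 11.40 ✓; ∠NSB = 105.1° ✓; |SB| = 28.50 ✓; ∠SBJ = 41.60° ✓; |BJ| = 17.90 ✓; ∠BJQ = 129.8° ✓; |JQ| = 22.80 ✗.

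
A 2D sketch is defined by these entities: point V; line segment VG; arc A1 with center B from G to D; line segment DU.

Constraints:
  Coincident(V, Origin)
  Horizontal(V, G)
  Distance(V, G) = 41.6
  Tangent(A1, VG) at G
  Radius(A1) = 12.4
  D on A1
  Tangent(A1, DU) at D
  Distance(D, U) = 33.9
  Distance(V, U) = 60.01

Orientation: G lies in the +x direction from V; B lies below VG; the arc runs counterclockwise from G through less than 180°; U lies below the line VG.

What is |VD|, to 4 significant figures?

32.94

V is at the origin; VG is horizontal with |VG| = 41.6 and G on the +x side, so G = (41.60, 0.000). Tangency of A1 to VG means the radius BG is perpendicular to VG, so B = G + (0, -12.4) = (41.60, -12.40). Since BD ⟂ DU (tangency), |BU| = √(12.4² + 33.9²) = 36.10 regardless of where D sits on A1. So U lies on both circle(V, 60.01) and circle(B, 36.10); the below-VG intersection is U = (35.95, -48.05). D is the foot of the tangent from U: D = (29.43, -14.78).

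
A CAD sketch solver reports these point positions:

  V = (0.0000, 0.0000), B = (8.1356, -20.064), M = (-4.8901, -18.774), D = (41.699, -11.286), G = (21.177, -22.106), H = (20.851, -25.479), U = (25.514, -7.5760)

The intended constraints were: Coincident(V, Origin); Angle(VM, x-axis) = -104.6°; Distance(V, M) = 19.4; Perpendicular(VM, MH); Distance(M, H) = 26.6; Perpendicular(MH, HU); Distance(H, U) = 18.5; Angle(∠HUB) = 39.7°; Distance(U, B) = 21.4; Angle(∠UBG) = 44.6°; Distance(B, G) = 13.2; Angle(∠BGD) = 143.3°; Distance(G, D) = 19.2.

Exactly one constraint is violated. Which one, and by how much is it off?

Distance(G, D) = 19.2 — off by 4.00.

V = (0.00, 0.00) ✓; VM at -104.6° ✓; |VM| = 19.40 ✓; ∠(VM, MH) = 90.00° ✓; |MH| = 26.60 ✓; ∠(MH, HU) = 90.00° ✓; |HU| = 18.50 ✓; ∠HUB = 39.70° ✓; |UB| = 21.40 ✓; ∠UBG = 44.60° ✓; |BG| = 13.20 ✓; ∠BGD = 143.3° ✓; |GD| = 23.20 ✗.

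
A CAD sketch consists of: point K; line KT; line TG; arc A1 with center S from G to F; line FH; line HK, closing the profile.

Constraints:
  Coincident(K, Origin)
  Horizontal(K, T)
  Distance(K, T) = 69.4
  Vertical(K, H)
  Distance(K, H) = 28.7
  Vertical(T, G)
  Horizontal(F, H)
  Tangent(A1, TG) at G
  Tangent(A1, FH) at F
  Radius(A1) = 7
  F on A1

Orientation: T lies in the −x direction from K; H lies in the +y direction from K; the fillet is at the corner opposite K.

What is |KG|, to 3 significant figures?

72.7

The virtual corner opposite K is at (-69.4, 28.7). Since A1 is tangent to TG there, SG ⟂ TG and since A1 is tangent to FH there, SF ⟂ FH, with radius 7.0, so the center S sits 7.0 in from both sides at S = (-62.4, 21.7). That places the tangent points at G = (-69.4, 21.7) on TG and F = (-62.4, 28.7) on FH. Then |KG| = |G − K| = 72.7.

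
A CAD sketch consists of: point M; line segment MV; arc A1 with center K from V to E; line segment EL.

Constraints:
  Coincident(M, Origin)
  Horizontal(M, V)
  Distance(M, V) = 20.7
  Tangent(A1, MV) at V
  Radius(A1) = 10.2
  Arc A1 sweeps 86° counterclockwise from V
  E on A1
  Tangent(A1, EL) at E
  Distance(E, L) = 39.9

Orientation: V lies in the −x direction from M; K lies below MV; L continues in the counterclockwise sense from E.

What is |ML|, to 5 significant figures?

59.687

M is at the origin; M and V share the same y with |MV| = 20.7 and V on the −x side, so V = (-20.700, 0.0000). The tangent condition forces KV to be normal to MV, so K = V + (0, -10.2) = (-20.700, -10.200). On A1, V sits at bearing 90° from K; an 86° counterclockwise sweep puts E at bearing 176°, so E = K + 10.2·(cos 176°, sin 176°) = (-30.875, -9.4885). The tangent condition forces KE to be normal to EL, so EL runs along (−sin 176°, cos 176°); with |EL| = 39.9, L = (-33.658, -49.291). Then |ML| = |L − M| = 59.687.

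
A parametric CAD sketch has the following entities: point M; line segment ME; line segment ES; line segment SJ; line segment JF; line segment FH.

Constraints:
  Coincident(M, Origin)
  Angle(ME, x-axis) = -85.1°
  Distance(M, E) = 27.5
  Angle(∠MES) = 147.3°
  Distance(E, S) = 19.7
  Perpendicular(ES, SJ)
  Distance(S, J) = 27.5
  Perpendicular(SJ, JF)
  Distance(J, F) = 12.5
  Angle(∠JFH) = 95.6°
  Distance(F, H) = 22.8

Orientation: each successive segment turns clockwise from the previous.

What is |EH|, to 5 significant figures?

6.9193

M is at the origin; ME runs at -85.1° with length 27.5, so E = (2.3490, -27.399). ∠MES = 147.3° gives ES at -117.80° from the x-axis; with |ES| = 19.7, S = (-6.8389, -44.826). ES is perpendicular to SJ, so SJ runs at 152.20°; with |SJ| = 27.5, J = (-31.165, -32.000). SJ is perpendicular to JF, so JF runs at 62.200°; with |JF| = 12.5, F = (-25.335, -20.943). ∠JFH = 95.6° gives FH at -22.200° from the x-axis; with |FH| = 22.8, H = (-4.2251, -29.558). Then |EH| = |H − E| = 6.9193.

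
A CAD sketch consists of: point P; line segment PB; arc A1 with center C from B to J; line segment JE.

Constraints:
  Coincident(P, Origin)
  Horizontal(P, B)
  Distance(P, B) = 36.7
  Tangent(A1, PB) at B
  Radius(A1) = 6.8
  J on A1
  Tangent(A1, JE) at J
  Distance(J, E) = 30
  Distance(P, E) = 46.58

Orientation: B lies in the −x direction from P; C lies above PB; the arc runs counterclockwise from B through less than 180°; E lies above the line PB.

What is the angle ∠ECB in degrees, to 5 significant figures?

165.27°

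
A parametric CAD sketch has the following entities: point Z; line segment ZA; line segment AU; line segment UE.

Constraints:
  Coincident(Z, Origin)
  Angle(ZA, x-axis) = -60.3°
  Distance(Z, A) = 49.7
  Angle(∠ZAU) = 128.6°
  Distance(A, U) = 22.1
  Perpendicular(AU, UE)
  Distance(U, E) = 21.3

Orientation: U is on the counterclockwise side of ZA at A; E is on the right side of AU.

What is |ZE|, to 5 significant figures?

80.233

Z is at the origin; ZA runs at -60.3° with length 49.7, so A = 49.7·(cos -60.3°, sin -60.3°) = (24.624, -43.171). ∠ZAU = 128.6°, so AU runs at -60.3° + (180° − 128.6°) = -8.9000° from the x-axis; with |AU| = 22.1, U = A + 22.1·(cos -8.9000°, sin -8.9000°) = (46.458, -46.590). AU is perpendicular to UE; with |UE| = 21.3 on the right of AU, E = U + 21.3·(-0.15471, -0.98796) = (43.163, -67.634). Then |ZE| = |E − Z| = 80.233.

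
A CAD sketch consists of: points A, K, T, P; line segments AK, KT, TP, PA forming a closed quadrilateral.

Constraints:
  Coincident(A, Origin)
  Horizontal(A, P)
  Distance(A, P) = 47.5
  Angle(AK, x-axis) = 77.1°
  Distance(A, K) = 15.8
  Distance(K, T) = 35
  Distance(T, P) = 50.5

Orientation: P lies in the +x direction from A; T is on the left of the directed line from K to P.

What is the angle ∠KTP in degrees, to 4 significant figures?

63.01°

Checks: |KT| = 35.00 ✓; |TP| = 50.50 ✓.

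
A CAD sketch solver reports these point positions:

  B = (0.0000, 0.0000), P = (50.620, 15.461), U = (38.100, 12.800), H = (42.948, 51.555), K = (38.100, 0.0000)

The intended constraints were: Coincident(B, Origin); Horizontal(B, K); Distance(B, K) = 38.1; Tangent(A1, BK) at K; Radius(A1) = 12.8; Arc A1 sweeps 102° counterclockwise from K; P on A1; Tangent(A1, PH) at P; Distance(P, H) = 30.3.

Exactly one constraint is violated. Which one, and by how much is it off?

Distance(P, H) = 30.3 — off by 6.60.

B = (0.00, 0.00) ✓; B.y = 0.00, K.y = 0.00 ✓; |BK| = 38.10 ✓; ∠(UK, KB) = 90.00° ✓; |UK| = 12.80 ✓; bearing(U→P) − bearing(U→K) = 102.0° ✓; |UP| = 12.80 ✓; ∠(UP, PH) = 90.00° ✓; |PH| = 36.90 ✗.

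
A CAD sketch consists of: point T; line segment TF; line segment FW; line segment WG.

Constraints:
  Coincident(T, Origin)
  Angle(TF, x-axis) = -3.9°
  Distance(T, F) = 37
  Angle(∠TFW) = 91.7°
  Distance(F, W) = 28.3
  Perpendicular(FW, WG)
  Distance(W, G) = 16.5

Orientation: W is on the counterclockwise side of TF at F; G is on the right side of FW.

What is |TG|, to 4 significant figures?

61.03

T is at the origin; TF runs at -3.9° with length 37.0, so F = 37.0·(cos -3.9°, sin -3.9°) = (36.91, -2.517). ∠TFW = 91.7°, so FW runs at -3.9° + (180° − 91.7°) = 84.40° from the x-axis; with |FW| = 28.3, W = F + 28.3·(cos 84.40°, sin 84.40°) = (39.68, 25.65). FW is perpendicular to WG; with |WG| = 16.5 on the right of FW, G = W + 16.5·(0.9952, -0.09758) = (56.10, 24.04). Then |TG| = |G − T| = 61.03.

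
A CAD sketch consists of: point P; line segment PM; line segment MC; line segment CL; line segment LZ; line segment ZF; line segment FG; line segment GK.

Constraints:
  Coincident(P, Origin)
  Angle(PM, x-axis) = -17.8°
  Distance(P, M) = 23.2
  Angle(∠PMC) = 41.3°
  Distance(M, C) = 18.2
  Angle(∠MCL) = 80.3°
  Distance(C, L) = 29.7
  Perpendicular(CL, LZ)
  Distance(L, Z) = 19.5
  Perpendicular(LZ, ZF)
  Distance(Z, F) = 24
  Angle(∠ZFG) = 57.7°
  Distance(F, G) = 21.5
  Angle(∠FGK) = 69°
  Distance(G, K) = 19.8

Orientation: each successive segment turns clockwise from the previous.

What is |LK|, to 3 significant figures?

17.2

P is at the origin; PM runs at -17.8° with length 23.2, so M = (22.1, -7.09). ∠PMC = 41.3° gives MC at -156° from the x-axis; with |MC| = 18.2, C = (5.40, -14.3). ∠MCL = 80.3° gives CL at 104° from the x-axis; with |CL| = 29.7, L = (-1.69, 14.5). CL is perpendicular to LZ, so LZ runs at 13.8°; with |LZ| = 19.5, Z = (17.3, 19.1). The perpendicularity gives ZF at right angles to LZ, so ZF runs at -76.2°; with |ZF| = 24.0, F = (23.0, -4.16). ∠ZFG = 57.7° gives FG at 162° from the x-axis; with |FG| = 21.5, G = (2.59, 2.66). ∠FGK = 69.0° gives GK at 50.5° from the x-axis; with |GK| = 19.8, K = (15.2, 17.9). Then |LK| = |K − L| = 17.2.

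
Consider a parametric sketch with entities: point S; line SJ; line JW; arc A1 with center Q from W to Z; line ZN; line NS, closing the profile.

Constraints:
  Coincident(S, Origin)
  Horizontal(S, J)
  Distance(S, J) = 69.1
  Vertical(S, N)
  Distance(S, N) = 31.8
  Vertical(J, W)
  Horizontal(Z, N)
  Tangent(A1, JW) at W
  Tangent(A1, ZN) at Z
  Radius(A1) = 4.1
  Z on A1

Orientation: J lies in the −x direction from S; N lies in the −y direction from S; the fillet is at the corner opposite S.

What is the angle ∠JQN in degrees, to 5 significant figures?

102.03°

S is at the origin; S and J share the same y with |SJ| = 69.1 and J on the −x side, so J = (-69.100, 0.0000). S and N share the same x with |SN| = 31.8 and N on the −y side, so N = (0.0000, -31.800). The virtual corner opposite S is at (-69.100, -31.800). A1 meets JW tangentially, so QW is at right angles to JW and tangency of A1 to ZN means the radius QZ is perpendicular to ZN, with radius 4.1, so the center Q sits 4.1 in from both sides at Q = (-65.000, -27.700). Then cos ∠JQN = QJ·QN / (|QJ||QN|), giving 102.03°.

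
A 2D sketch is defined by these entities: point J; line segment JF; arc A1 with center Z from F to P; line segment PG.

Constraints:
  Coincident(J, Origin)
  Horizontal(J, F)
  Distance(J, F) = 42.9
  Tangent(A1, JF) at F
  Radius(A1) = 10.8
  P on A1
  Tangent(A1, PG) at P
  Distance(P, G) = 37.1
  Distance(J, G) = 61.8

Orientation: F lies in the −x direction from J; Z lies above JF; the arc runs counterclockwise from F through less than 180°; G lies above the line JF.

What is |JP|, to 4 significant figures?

34.50

J is at the origin; JF is horizontal with |JF| = 42.9 and F on the −x side, so F = (-42.90, 0.000). The tangent condition forces ZF to be normal to JF, so Z = F + (0, 10.8) = (-42.90, 10.80). Since ZP ⟂ PG (tangency), |ZG| = √(10.8² + 37.1²) = 38.64 regardless of where P sits on A1. So G lies on both circle(J, 61.8) and circle(Z, 38.64); the above-JF intersection is G = (-37.57, 49.07). P is the foot of the tangent from G: P = (-32.21, 12.36).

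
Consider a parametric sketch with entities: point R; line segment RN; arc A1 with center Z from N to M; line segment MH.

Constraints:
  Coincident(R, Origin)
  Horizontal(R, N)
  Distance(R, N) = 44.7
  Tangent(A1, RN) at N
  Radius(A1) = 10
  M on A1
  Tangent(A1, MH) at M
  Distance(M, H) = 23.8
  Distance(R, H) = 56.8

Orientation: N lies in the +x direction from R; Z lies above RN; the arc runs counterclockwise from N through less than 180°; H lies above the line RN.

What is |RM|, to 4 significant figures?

55.64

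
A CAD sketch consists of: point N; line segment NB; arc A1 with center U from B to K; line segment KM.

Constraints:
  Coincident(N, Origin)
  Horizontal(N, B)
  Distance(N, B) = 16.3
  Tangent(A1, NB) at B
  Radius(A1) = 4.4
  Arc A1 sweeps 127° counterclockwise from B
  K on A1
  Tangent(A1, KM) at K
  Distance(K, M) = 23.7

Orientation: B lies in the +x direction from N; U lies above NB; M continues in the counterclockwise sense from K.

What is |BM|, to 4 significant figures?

28.11

N is at the origin; NB is horizontal with |NB| = 16.3 and B on the +x side, so B = (16.30, 0.000). The tangent condition forces UB to be normal to NB, so U = B + (0, 4.4) = (16.30, 4.400). On A1, B sits at bearing -90° from U; a 127° counterclockwise sweep puts K at bearing 37°, so K = U + 4.4·(cos 37°, sin 37°) = (19.81, 7.048). The tangent condition forces UK to be normal to KM, so KM runs along (−sin 37°, cos 37°); with |KM| = 23.7, M = (5.551, 25.98). Then |BM| = |M − B| = 28.11.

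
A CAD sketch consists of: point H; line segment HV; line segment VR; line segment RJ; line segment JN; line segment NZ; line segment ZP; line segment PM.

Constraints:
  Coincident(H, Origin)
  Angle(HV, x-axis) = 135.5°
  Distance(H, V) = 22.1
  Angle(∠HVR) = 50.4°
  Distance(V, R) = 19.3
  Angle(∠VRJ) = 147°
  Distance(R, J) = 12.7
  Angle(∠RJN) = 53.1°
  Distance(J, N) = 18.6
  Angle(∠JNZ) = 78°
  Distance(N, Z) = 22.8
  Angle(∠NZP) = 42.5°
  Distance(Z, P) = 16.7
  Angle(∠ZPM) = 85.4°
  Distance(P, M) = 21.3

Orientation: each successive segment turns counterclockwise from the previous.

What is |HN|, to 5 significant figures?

4.0501

H is at the origin; HV runs at 135.5° with length 22.1, so V = (-15.763, 15.490). ∠HVR = 50.4° gives VR at -94.900° from the x-axis; with |VR| = 19.3, R = (-17.411, -3.7394). ∠VRJ = 147.0° gives RJ at -61.900° from the x-axis; with |RJ| = 12.7, J = (-11.430, -14.942). ∠RJN = 53.1° gives JN at 65.000° from the x-axis; with |JN| = 18.6, N = (-3.5688, 1.9149). Then |HN| = |N − H| = 4.0501.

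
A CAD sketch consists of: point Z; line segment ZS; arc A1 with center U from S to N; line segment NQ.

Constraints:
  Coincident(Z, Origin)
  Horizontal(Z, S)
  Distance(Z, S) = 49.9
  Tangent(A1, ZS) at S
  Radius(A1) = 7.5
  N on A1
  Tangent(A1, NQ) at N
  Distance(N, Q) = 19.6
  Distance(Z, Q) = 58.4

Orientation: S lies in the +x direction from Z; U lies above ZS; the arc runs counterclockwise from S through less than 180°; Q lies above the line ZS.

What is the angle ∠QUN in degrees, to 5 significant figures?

69.060°

Checks: |UN| = 7.500 ✓; ∠(UN, NQ) = 90.00° ✓; |NQ| = 19.60 ✓; |ZQ| = 58.40 ✓.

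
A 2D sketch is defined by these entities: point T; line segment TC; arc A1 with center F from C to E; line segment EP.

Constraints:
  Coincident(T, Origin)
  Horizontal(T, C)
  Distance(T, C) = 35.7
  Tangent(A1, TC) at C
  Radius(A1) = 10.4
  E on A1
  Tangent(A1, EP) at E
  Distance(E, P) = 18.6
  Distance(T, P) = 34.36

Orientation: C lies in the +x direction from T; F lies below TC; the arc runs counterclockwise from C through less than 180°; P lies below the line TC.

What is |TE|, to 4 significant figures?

26.83

Checks: |FE| = 10.40 ✓; ∠(FE, EP) = 90.00° ✓; |EP| = 18.60 ✓; |TP| = 34.36 ✓.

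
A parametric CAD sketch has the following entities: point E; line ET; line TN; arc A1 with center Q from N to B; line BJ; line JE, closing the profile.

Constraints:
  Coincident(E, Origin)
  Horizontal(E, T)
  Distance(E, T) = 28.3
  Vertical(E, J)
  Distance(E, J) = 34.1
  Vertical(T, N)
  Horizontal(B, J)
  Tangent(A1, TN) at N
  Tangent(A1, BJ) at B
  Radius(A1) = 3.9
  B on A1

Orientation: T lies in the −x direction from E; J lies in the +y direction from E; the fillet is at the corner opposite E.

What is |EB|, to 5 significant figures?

41.931

E is at the origin; E and T share the same y with |ET| = 28.3 and T on the −x side, so T = (-28.300, 0.0000). EJ is vertical with |EJ| = 34.1 and J on the +y side, so J = (0.0000, 34.100). The virtual corner opposite E is at (-28.300, 34.100). Tangency of A1 to TN means the radius QN is perpendicular to TN and A1 meets BJ tangentially, so QB is at right angles to BJ, with radius 3.9, so the center Q sits 3.9 in from both sides at Q = (-24.400, 30.200). That places the tangent points at N = (-28.300, 30.200) on TN and B = (-24.400, 34.100) on BJ. Then |EB| = |B − E| = 41.931.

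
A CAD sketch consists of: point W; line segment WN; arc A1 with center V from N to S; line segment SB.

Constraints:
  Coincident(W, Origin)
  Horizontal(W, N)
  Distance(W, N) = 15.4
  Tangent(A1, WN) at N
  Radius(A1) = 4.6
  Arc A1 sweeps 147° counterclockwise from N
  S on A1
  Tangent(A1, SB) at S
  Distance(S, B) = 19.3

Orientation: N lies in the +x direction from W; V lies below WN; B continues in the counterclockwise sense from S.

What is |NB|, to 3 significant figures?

23.4

On A1, N sits at bearing 90° from V; a 147° counterclockwise sweep puts S at bearing 237°, so S = V + 4.6·(cos 237°, sin 237°) = (12.9, -8.46). Since A1 is tangent to SB there, VS ⟂ SB, so SB runs along (−sin 237°, cos 237°); with |SB| = 19.3, B = (29.1, -19.0). Then |NB| = |B − N| = 23.4.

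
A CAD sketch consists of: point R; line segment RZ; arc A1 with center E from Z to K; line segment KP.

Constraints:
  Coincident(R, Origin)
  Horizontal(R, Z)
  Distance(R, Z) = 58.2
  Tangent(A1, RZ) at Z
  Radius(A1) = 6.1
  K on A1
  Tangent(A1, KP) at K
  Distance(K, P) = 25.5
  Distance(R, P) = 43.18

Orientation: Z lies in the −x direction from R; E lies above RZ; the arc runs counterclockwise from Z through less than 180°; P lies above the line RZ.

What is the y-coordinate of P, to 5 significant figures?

21.854

R is at the origin; R and Z share the same y with |RZ| = 58.2 and Z on the −x side, so Z = (-58.200, 0.0000). Since A1 is tangent to RZ there, EZ ⟂ RZ, so E = Z + (0, 6.1) = (-58.200, 6.1000). Since EK ⟂ KP (tangency), |EP| = √(6.1² + 25.5²) = 26.219 regardless of where K sits on A1. So P lies on both circle(R, 43.18) and circle(E, 26.219); the above-RZ intersection is P = (-37.241, 21.854). K is the foot of the tangent from P: K = (-53.501, 2.2104).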